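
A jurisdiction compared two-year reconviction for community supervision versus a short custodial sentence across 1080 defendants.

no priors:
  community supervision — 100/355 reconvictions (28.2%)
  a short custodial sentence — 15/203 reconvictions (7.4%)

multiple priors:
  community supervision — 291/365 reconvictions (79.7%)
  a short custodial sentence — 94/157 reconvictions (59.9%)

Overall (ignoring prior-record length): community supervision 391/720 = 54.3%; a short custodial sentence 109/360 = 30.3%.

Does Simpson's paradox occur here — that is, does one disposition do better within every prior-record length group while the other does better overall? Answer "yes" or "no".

Within each prior-record length level (no priors 28.2% vs 7.4%; multiple priors 79.7% vs 59.9%), a short custodial sentence has the lower rate every time. Pooled: 54.3% vs 30.3% — a short custodial sentence has the lower rate overall. They agree.

no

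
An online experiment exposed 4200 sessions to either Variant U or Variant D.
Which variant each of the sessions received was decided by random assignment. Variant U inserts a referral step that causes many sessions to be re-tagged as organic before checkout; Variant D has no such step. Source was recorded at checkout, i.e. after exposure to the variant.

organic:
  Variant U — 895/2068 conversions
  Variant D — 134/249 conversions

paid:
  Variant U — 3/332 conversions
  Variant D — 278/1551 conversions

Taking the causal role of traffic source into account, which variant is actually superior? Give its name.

Variant U

Within every traffic source level Variant D has the higher rate, yet pooled Variant U does — Simpson's reversal.
Stratifying would compare variants among sessions the variants themselves sorted into traffic source groups — a form of selection on an intermediate. The unconditioned pooled rates give the total causal effect.
Pooled: Variant U 37.4% vs Variant D 22.9%; Variant U is higher overall.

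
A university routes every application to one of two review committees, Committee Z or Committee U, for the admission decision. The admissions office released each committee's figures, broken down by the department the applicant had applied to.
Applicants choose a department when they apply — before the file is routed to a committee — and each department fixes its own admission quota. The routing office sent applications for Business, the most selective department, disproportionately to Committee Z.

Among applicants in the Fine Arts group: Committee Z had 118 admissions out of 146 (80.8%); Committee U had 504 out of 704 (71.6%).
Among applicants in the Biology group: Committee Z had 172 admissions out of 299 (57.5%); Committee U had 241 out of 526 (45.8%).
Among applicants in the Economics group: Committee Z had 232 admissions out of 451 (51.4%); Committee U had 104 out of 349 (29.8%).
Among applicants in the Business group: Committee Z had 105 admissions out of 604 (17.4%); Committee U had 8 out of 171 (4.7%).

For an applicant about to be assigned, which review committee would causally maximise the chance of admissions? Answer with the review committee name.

Department differs across review committees for reasons unrelated to any effect of the review committee itself, and it separately predicts the outcome — a classic confounder. We must compare within department levels.
Within each level — Fine Arts: 80.8% vs 71.6%; Biology: 57.5% vs 45.8%; Economics: 51.4% vs 29.8%; Business: 17.4% vs 4.7% — Committee Z is higher every time.

Committee Z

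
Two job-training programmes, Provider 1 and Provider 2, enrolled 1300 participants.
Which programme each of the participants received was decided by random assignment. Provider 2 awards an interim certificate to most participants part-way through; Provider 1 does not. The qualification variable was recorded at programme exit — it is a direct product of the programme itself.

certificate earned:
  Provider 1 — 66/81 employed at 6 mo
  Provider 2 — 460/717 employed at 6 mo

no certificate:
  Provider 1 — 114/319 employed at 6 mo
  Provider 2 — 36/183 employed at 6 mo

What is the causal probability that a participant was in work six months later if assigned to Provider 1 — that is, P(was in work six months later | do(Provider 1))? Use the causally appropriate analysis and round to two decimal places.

0.45

The qualification attained during the programme-specific comparison favours Provider 1 throughout, but the pooled figures favour Provider 2. The question is whether to condition on qualification attained during the programme.
The distribution of qualification attained during the programme is itself part of what the programme does — it is an intermediate outcome. Holding it fixed would remove that part of the effect; the total effect is the pooled difference.
So P(outcome | do(Provider 1)) is just the pooled rate for Provider 1: 180/400 = 0.450.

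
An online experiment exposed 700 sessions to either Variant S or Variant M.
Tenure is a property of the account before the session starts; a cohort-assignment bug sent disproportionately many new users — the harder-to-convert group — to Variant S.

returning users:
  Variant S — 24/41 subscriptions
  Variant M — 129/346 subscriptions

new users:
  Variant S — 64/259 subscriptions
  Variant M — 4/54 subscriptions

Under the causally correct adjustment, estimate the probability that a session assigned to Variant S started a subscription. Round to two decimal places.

The stratified and pooled comparisons disagree (Variant S wins within each user tenure; Variant M wins overall), so the answer turns on the causal role of user tenure.
The imbalance in user tenure arose from how sessions were allocated, not from anything the variant did; and user tenure independently affects the outcome. The pooled gap is confounded — condition on user tenure.
Standardising Variant S to the population user tenure mix: 0.553·24/41 + 0.447·64/259 = 0.434.

0.43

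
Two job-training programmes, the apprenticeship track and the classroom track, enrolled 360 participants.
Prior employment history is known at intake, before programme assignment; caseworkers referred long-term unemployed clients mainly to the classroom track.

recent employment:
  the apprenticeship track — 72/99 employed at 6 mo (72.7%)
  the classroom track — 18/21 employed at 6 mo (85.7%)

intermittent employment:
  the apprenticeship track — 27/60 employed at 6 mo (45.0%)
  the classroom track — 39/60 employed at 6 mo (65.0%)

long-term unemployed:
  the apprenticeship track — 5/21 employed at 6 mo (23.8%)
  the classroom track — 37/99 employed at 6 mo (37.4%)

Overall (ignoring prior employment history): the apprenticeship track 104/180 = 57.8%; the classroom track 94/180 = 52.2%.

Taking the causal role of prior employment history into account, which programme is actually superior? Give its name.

Within every prior employment history level the classroom track has the higher rate, yet pooled the apprenticeship track does — Simpson's reversal.
Since prior employment history is a pre-existing factor (not a product of the programme) and it affects the outcome on its own, it is a confounder. The stratified rates, not the pooled rate, identify the causal effect.
Within each level — recent employment: 72.7% vs 85.7%; intermittent employment: 45.0% vs 65.0%; long-term unemployed: 23.8% vs 37.4% — the classroom track is higher every time.

the classroom track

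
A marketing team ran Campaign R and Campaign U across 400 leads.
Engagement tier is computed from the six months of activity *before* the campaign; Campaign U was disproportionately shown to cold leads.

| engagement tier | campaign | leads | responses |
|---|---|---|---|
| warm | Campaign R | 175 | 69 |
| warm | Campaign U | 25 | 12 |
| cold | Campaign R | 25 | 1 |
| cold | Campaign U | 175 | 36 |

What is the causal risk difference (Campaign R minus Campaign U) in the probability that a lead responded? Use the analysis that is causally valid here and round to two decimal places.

The stratified and pooled comparisons disagree (Campaign U wins within each engagement tier; Campaign R wins overall), so the answer turns on the causal role of engagement tier.
Engagement tier satisfies the back-door criterion: it is not a descendant of the campaign, and it blocks the spurious path from campaign to outcome. Adjusting for it (i.e., using the within-engagement tier rates) gives the causal effect.
Adjusting over the population distribution of engagement tier: 0.500·(0.394−0.480) + 0.500·(0.040−0.206) = -0.126.

-0.13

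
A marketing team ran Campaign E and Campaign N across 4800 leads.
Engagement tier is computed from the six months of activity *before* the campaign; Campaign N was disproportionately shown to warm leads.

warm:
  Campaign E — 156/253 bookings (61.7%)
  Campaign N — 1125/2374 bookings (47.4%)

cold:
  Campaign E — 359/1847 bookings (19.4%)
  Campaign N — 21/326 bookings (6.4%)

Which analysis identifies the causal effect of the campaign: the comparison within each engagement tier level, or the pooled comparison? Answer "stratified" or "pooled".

The stratified and pooled comparisons disagree (Campaign E wins within each engagement tier; Campaign N wins overall), so the answer turns on the causal role of engagement tier.
Nothing the campaign does changes engagement tier; the imbalance is an allocation artefact. With engagement tier also predicting the outcome, the pooled figure is confounded, and the within-stratum comparison is the causal one.
Within each level — warm: 61.7% vs 47.4%; cold: 19.4% vs 6.4% — Campaign E is higher every time.

stratified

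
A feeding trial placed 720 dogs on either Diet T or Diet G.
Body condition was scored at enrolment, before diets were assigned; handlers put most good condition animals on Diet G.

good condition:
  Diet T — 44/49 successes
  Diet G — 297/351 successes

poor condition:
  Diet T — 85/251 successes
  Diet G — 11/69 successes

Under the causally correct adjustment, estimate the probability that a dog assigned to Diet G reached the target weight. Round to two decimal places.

The starting body condition-specific comparison favours Diet T throughout, but the pooled figures favour Diet G. The question is whether to condition on starting body condition.
Starting body condition is set before the diet has any effect — it is not caused by the diet — and it independently drives the outcome. That makes it a confounder, so the causal comparison is within starting body condition levels.
Standardising Diet G to the population starting body condition mix: 0.556·297/351 + 0.444·11/69 = 0.541.

0.54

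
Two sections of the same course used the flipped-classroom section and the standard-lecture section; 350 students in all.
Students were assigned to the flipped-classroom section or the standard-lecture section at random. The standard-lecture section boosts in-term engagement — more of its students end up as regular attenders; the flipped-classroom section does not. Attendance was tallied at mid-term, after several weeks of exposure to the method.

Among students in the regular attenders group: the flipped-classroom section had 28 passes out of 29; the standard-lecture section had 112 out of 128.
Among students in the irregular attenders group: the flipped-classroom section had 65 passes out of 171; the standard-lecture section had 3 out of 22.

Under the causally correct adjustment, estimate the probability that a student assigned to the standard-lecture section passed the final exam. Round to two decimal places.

0.77

The stratified and pooled comparisons disagree (the flipped-classroom section wins within each mid-term attendance; the standard-lecture section wins overall), so the answer turns on the causal role of mid-term attendance.
Mid-term attendance is recorded after the teaching method and is itself shifted by it — it sits on the causal path from teaching method to outcome. Conditioning on a mediator would strip out part of the effect we want; the pooled comparison gives the total causal effect.
So P(outcome | do(the standard-lecture section)) is just the pooled rate for the standard-lecture section: 115/150 = 0.767.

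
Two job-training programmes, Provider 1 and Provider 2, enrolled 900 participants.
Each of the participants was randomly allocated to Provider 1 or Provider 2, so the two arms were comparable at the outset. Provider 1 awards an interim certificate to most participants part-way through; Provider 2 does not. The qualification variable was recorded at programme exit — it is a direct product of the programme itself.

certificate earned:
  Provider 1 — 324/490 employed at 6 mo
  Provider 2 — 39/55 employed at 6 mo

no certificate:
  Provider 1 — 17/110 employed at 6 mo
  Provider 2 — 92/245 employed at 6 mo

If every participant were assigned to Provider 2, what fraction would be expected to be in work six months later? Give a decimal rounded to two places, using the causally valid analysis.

The stratified and pooled comparisons disagree (Provider 2 wins within each qualification attained during the programme; Provider 1 wins overall), so the answer turns on the causal role of qualification attained during the programme.
Qualification attained during the programme is recorded after the programme and is itself shifted by it — it sits on the causal path from programme to outcome. Conditioning on a mediator would strip out part of the effect we want; the pooled comparison gives the total causal effect.
So P(outcome | do(Provider 2)) is just the pooled rate for Provider 2: 131/300 = 0.437.

0.44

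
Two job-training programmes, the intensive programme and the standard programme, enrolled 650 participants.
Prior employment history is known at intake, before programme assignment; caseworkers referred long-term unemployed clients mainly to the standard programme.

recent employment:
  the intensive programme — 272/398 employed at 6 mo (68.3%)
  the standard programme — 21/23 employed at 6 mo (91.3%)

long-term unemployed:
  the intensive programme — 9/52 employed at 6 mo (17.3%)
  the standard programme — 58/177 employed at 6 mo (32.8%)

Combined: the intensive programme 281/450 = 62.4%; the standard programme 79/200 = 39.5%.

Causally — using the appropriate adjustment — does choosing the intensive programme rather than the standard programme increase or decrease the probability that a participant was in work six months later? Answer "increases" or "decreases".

decreases

Prior employment history differs across programmes for reasons unrelated to any effect of the programme itself, and it separately predicts the outcome — a classic confounder. We must compare within prior employment history levels.
Within each level — recent employment: 68.3% vs 91.3%; long-term unemployed: 17.3% vs 32.8% — the standard programme is higher every time.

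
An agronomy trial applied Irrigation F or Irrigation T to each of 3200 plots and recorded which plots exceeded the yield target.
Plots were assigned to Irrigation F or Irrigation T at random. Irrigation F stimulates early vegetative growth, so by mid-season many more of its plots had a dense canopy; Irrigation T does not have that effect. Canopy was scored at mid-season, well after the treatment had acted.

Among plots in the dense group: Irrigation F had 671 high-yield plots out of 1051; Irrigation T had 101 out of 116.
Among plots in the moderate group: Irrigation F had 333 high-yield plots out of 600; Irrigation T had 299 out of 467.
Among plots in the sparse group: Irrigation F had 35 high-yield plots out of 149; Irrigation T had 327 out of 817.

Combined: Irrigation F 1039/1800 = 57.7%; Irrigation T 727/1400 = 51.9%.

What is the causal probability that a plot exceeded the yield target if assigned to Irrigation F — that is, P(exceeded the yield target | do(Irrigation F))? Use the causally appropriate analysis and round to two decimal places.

Within every mid-season canopy level Irrigation T has the higher rate, yet pooled Irrigation F does — Simpson's reversal.
Stratifying would compare irrigations among plots the irrigations themselves sorted into mid-season canopy groups — a form of selection on an intermediate. The unconditioned pooled rates give the total causal effect.
So P(outcome | do(Irrigation F)) is just the pooled rate for Irrigation F: 1039/1800 = 0.577.

0.58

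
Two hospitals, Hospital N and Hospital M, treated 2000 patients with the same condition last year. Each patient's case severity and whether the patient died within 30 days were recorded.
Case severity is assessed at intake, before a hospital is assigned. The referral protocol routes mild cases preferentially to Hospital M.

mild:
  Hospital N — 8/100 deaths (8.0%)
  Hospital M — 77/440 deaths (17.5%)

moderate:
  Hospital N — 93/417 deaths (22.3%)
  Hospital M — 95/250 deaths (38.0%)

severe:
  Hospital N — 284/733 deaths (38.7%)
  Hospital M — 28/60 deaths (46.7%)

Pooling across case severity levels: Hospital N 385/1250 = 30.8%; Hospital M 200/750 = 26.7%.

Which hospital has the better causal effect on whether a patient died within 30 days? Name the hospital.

Hospital N

Case severity satisfies the back-door criterion: it is not a descendant of the hospital, and it blocks the spurious path from hospital to outcome. Adjusting for it (i.e., using the within-case severity rates) gives the causal effect.
Within each level — mild: 8.0% vs 17.5%; moderate: 22.3% vs 38.0%; severe: 38.7% vs 46.7% — Hospital N is lower every time.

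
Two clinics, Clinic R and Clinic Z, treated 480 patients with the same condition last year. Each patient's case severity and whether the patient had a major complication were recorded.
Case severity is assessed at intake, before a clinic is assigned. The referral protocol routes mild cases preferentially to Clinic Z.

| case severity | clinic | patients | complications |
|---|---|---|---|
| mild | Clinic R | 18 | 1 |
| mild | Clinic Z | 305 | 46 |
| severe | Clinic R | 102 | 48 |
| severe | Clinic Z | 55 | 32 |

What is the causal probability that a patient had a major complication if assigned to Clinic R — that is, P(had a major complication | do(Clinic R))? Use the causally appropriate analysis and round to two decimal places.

0.19

The case severity-specific comparison favours Clinic R throughout, but the pooled figures favour Clinic Z. The question is whether to condition on case severity.
Case severity is set before the clinic has any effect — it is not caused by the clinic — and it independently drives the outcome. That makes it a confounder, so the causal comparison is within case severity levels.
Standardising Clinic R to the population case severity mix: 0.673·1/18 + 0.327·48/102 = 0.191.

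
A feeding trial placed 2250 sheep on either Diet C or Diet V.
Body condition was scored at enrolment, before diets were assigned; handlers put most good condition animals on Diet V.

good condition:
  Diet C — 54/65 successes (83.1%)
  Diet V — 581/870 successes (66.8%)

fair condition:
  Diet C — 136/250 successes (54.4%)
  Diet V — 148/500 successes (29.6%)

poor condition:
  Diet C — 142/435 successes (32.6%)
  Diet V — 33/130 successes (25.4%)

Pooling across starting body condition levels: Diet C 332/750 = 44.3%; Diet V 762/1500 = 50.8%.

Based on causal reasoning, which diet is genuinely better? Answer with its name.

Diet C

Starting body condition is set before the diet has any effect — it is not caused by the diet — and it independently drives the outcome. That makes it a confounder, so the causal comparison is within starting body condition levels.
Within each level — good condition: 83.1% vs 66.8%; fair condition: 54.4% vs 29.6%; poor condition: 32.6% vs 25.4% — Diet C is higher every time.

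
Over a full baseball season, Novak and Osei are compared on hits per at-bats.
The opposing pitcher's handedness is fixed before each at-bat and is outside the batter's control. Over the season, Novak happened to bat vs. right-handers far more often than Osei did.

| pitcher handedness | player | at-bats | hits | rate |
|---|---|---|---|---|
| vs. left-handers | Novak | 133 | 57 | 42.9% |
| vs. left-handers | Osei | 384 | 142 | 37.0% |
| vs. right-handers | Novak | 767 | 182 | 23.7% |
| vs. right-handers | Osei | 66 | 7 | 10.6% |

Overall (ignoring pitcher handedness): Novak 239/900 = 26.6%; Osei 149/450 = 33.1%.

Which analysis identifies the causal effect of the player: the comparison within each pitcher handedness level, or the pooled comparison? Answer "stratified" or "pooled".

Within every pitcher handedness level Novak has the higher rate, yet pooled Osei does — Simpson's reversal.
Pitcher handedness differs across players for reasons unrelated to any effect of the player itself, and it separately predicts the outcome — a classic confounder. We must compare within pitcher handedness levels.
Within each level — vs. left-handers: 42.9% vs 37.0%; vs. right-handers: 23.7% vs 10.6% — Novak is higher every time.

stratified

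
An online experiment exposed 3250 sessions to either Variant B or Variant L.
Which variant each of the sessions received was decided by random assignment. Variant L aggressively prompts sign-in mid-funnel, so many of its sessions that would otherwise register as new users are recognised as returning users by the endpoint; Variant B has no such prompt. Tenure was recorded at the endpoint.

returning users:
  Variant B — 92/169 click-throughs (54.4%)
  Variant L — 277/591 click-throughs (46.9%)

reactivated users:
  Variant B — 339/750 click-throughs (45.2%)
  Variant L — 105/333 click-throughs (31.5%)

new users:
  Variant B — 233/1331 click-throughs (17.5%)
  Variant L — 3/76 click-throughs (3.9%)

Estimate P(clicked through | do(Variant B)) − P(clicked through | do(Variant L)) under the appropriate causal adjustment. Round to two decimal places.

User tenure here is a post-treatment variable shaped by the variant; conditioning on it would introduce bias rather than remove it. The overall comparison is the causal one.
The causal difference is the pooled difference: 0.295 − 0.385 = -0.090.

-0.09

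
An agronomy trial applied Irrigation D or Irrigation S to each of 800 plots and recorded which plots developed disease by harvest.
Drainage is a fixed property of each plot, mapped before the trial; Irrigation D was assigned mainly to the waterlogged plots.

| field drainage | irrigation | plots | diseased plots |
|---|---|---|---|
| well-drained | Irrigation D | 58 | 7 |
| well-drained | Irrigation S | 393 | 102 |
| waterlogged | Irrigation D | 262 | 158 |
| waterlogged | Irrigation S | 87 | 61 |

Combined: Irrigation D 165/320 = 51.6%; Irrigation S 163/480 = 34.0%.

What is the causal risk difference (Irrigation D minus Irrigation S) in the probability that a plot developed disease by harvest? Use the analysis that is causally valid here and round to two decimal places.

-0.12

Within every field drainage level Irrigation D has the lower rate, yet pooled Irrigation S does — Simpson's reversal.
Field drainage satisfies the back-door criterion: it is not a descendant of the irrigation, and it blocks the spurious path from irrigation to outcome. Adjusting for it (i.e., using the within-field drainage rates) gives the causal effect.
Adjusting over the population distribution of field drainage: 0.564·(0.121−0.260) + 0.436·(0.603−0.701) = -0.121.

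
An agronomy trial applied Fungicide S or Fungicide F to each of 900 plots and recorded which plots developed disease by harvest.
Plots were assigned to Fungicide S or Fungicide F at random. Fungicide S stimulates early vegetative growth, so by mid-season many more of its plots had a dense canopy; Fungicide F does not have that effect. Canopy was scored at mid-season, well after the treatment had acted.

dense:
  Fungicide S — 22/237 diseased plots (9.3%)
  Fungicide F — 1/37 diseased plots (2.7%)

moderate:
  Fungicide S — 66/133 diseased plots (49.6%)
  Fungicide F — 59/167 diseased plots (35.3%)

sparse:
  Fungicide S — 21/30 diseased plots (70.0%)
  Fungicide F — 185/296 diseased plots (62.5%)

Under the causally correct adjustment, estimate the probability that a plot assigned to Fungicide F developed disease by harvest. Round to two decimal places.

The mid-season canopy-specific comparison favours Fungicide F throughout, but the pooled figures favour Fungicide S. The question is whether to condition on mid-season canopy.
Because the fungicide influences mid-season canopy, mid-season canopy is a post-treatment mediator, not a confounder. Stratifying on it would bias the estimate; the causal effect is the crude pooled difference.
So P(outcome | do(Fungicide F)) is just the pooled rate for Fungicide F: 245/500 = 0.490.

0.49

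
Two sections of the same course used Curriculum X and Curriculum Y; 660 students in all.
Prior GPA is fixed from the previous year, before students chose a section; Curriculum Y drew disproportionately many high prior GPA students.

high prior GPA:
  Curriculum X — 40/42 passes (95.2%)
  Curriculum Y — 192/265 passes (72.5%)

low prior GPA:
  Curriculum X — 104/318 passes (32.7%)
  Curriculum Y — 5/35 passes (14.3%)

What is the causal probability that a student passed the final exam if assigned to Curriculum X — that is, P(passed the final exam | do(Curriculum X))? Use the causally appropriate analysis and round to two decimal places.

0.62

Here prior GPA band is a common cause — it drives both which teaching method a case falls under and the outcome. The crude comparison mixes populations; the stratum-specific rates are the causally relevant ones.
Standardising Curriculum X to the population prior GPA band mix: 0.465·40/42 + 0.535·104/318 = 0.618.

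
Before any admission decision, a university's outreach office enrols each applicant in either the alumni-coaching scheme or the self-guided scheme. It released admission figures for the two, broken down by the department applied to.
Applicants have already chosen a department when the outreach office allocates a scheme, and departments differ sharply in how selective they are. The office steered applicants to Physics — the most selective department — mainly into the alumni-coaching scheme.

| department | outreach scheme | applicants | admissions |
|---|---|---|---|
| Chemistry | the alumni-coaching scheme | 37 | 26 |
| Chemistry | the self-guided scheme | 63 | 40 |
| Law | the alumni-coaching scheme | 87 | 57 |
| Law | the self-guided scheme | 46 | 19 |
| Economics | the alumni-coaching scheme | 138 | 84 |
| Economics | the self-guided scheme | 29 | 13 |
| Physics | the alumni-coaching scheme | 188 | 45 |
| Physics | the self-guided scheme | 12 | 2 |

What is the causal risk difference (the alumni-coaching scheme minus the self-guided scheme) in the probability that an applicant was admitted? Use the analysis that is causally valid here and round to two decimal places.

+0.13

Department is set before the outreach scheme has any effect — it is not caused by the outreach scheme — and it independently drives the outcome. That makes it a confounder, so the causal comparison is within department levels.
Adjusting over the population distribution of department: 0.167·(0.703−0.635) + 0.222·(0.655−0.413) + 0.278·(0.609−0.448) + 0.333·(0.239−0.167) = +0.134.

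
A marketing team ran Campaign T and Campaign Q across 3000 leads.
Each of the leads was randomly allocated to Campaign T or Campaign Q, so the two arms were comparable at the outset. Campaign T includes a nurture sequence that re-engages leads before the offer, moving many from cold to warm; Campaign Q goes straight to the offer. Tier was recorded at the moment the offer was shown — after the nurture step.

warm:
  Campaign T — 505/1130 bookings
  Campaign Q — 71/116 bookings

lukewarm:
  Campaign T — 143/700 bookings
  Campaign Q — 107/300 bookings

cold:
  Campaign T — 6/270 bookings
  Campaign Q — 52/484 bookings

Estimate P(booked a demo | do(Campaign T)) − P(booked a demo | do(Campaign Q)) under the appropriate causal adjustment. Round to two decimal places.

+0.06

Engagement tier here is a post-treatment variable shaped by the campaign; conditioning on it would introduce bias rather than remove it. The overall comparison is the causal one.
The causal difference is the pooled difference: 0.311 − 0.256 = +0.056.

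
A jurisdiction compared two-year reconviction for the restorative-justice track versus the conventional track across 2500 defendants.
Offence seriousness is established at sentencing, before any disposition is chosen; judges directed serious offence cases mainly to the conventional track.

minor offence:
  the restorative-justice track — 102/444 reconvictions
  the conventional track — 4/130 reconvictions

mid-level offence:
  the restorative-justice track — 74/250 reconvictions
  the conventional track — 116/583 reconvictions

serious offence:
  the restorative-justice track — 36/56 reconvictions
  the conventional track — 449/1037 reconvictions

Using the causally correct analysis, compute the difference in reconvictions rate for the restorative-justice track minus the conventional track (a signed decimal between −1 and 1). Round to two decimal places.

Offence seriousness is set before the disposition has any effect — it is not caused by the disposition — and it independently drives the outcome. That makes it a confounder, so the causal comparison is within offence seriousness levels.
Adjusting over the population distribution of offence seriousness: 0.230·(0.230−0.031) + 0.333·(0.296−0.199) + 0.437·(0.643−0.433) = +0.170.

+0.17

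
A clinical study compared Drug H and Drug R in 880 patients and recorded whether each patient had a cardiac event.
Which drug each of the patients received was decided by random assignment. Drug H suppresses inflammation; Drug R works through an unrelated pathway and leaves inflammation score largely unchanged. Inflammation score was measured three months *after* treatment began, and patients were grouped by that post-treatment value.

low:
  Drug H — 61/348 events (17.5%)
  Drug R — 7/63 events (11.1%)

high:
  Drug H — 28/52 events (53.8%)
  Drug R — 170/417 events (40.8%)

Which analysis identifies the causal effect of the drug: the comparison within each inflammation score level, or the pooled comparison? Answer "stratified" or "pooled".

pooled

Inflammation score is recorded after the drug and is itself shifted by it — it sits on the causal path from drug to outcome. Conditioning on a mediator would strip out part of the effect we want; the pooled comparison gives the total causal effect.
Pooled: Drug H 22.2% vs Drug R 36.9%; Drug H is lower overall.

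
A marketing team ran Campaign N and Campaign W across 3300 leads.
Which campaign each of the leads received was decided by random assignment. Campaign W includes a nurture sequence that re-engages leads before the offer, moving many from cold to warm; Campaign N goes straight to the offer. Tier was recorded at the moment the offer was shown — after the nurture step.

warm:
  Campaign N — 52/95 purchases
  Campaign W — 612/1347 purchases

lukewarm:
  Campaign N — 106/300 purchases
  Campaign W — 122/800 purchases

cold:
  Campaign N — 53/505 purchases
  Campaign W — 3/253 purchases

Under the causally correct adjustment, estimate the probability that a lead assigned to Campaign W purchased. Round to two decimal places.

The engagement tier-specific comparison favours Campaign N throughout, but the pooled figures favour Campaign W. The question is whether to condition on engagement tier.
Engagement tier lies on the pathway campaign → engagement tier → outcome, so adjusting for it blocks the indirect effect. For the total causal effect of campaign, use the unadjusted pooled rates.
So P(outcome | do(Campaign W)) is just the pooled rate for Campaign W: 737/2400 = 0.307.

0.31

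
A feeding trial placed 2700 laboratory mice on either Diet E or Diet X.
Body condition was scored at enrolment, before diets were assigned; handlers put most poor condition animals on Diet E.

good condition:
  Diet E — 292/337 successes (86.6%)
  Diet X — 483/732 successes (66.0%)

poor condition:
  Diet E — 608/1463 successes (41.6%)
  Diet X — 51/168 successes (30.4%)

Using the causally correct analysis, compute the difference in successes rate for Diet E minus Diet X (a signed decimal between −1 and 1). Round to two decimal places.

Within every starting body condition level Diet E has the higher rate, yet pooled Diet X does — Simpson's reversal.
Starting body condition differs across diets for reasons unrelated to any effect of the diet itself, and it separately predicts the outcome — a classic confounder. We must compare within starting body condition levels.
Adjusting over the population distribution of starting body condition: 0.396·(0.866−0.660) + 0.604·(0.416−0.304) = +0.149.

+0.15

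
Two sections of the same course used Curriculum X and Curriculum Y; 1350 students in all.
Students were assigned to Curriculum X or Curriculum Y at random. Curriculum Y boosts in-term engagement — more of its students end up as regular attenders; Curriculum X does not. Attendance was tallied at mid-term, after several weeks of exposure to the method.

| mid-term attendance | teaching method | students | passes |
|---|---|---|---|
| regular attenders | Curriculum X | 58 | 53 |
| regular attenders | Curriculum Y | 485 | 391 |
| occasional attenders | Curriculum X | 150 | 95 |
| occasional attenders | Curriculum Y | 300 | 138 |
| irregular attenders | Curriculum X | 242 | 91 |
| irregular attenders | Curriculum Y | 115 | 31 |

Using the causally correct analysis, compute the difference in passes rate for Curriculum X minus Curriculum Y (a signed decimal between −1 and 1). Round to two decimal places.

The stratified and pooled comparisons disagree (Curriculum X wins within each mid-term attendance; Curriculum Y wins overall), so the answer turns on the causal role of mid-term attendance.
Stratifying would compare teaching methods among students the teaching methods themselves sorted into mid-term attendance groups — a form of selection on an intermediate. The unconditioned pooled rates give the total causal effect.
The causal difference is the pooled difference: 0.531 − 0.622 = -0.091.

-0.09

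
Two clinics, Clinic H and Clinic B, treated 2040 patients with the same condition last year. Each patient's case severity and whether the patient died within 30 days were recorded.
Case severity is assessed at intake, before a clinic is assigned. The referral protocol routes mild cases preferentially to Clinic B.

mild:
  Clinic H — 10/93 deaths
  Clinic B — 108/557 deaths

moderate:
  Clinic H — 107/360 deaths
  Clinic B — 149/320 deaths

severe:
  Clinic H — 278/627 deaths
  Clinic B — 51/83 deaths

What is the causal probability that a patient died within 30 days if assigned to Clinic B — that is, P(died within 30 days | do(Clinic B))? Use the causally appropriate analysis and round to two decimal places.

0.43

The stratified and pooled comparisons disagree (Clinic H wins within each case severity; Clinic B wins overall), so the answer turns on the causal role of case severity.
Case severity differs across clinics for reasons unrelated to any effect of the clinic itself, and it separately predicts the outcome — a classic confounder. We must compare within case severity levels.
Standardising Clinic B to the population case severity mix: 0.319·108/557 + 0.333·149/320 + 0.348·51/83 = 0.431.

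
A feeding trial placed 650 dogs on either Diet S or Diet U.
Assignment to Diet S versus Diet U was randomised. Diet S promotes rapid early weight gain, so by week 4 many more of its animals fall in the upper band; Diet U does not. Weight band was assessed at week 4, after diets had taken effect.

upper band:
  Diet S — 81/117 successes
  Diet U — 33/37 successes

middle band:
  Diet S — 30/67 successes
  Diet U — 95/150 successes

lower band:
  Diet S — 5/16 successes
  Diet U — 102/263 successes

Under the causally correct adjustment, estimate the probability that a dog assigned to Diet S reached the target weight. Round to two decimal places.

The week-4 weight band-specific comparison favours Diet U throughout, but the pooled figures favour Diet S. The question is whether to condition on week-4 weight band.
Week-4 weight band is downstream of the diet. One should not condition on a consequence of treatment, so the overall rates are the right comparison.
So P(outcome | do(Diet S)) is just the pooled rate for Diet S: 116/200 = 0.580.

0.58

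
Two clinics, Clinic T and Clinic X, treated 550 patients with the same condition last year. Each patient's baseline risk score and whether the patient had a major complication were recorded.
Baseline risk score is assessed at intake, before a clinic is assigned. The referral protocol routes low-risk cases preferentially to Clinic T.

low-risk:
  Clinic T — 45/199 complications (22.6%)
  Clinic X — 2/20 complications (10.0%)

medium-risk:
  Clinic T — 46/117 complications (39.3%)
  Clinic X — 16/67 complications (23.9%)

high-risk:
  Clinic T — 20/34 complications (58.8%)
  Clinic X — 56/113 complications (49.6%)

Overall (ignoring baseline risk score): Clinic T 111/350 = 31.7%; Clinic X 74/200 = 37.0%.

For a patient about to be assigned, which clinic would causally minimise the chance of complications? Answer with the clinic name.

Clinic X is lower inside every baseline risk score stratum but Clinic T is lower in aggregate. Whether to stratify depends on how baseline risk score relates to the clinic.
Baseline risk score satisfies the back-door criterion: it is not a descendant of the clinic, and it blocks the spurious path from clinic to outcome. Adjusting for it (i.e., using the within-baseline risk score rates) gives the causal effect.
Within each level — low-risk: 22.6% vs 10.0%; medium-risk: 39.3% vs 23.9%; high-risk: 58.8% vs 49.6% — Clinic X is lower every time.

Clinic X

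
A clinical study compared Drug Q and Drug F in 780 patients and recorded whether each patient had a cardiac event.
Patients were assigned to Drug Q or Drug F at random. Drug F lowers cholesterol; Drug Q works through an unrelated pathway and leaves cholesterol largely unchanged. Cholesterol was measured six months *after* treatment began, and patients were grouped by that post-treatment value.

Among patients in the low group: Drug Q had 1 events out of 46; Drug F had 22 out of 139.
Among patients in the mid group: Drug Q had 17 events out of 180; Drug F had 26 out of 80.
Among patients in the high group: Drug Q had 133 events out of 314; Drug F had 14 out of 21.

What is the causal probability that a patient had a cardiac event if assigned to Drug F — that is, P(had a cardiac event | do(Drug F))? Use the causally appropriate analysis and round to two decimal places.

0.26

Within every cholesterol level Drug Q has the lower rate, yet pooled Drug F does — Simpson's reversal.
Cholesterol lies on the pathway drug → cholesterol → outcome, so adjusting for it blocks the indirect effect. For the total causal effect of drug, use the unadjusted pooled rates.
So P(outcome | do(Drug F)) is just the pooled rate for Drug F: 62/240 = 0.258.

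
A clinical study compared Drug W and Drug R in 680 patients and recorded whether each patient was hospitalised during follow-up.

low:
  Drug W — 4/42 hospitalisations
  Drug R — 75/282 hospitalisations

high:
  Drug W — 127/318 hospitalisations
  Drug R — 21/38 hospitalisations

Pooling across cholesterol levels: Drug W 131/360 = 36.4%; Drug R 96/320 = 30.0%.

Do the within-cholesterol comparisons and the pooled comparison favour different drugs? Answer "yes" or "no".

yes

Within each cholesterol level (low 9.5% vs 26.6%; high 39.9% vs 55.3%), Drug W has the lower rate every time. Pooled: 36.4% vs 30.0% — Drug R has the lower rate overall. The two comparisons disagree.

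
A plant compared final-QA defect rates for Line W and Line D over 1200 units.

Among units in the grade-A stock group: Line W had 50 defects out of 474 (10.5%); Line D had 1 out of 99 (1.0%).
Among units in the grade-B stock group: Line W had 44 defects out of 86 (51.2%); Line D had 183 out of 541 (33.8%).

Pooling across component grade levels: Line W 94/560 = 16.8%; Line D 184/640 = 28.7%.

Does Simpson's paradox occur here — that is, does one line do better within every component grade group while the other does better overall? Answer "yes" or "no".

Within each component grade level (grade-A stock 10.5% vs 1.0%; grade-B stock 51.2% vs 33.8%), Line D has the lower rate every time. Pooled: 16.8% vs 28.7% — Line W has the lower rate overall. The two comparisons disagree.

yes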